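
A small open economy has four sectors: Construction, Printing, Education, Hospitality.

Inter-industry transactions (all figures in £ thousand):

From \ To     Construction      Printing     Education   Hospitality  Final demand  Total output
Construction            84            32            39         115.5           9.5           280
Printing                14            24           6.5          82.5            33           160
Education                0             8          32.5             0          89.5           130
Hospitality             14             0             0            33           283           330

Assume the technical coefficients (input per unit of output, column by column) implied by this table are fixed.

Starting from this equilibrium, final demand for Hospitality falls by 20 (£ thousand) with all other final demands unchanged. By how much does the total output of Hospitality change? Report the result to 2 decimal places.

Δx_4 = -22.99

Technical coefficients a_ij = z_ij / X_j:
  a_11 = 84/280 = 0.30, a_21 = 14/280 = 0.05, a_31 = 0/280 = 0.00, a_41 = 14/280 = 0.05
  a_12 = 32/160 = 0.20, a_22 = 24/160 = 0.15, a_32 = 8/160 = 0.05, a_42 = 0/160 = 0.00
  a_13 = 39/130 = 0.30, a_23 = 6.5/130 = 0.05, a_33 = 32.5/130 = 0.25, a_43 = 0/130 = 0.00
  a_14 = 115.5/330 = 0.35, a_24 = 82.5/330 = 0.25, a_34 = 0/330 = 0.00, a_44 = 33/330 = 0.10
I − A =
  [   0.70    -0.20    -0.30    -0.35]
  [  -0.05     0.85    -0.05    -0.25]
  [   0.00    -0.05     0.75     0.00]
  [  -0.05     0.00     0.00     0.90]
Compute the cofactors C_ij = (−1)^(i+j)·(3×3 minor ij) of I−A; the adjugate is their transpose:
adj(I−A) = Cᵀ =
  [ 0.571500   0.148500   0.238500   0.263500]
  [ 0.043125   0.459375   0.047875   0.144375]
  [ 0.002875   0.030625   0.509125   0.009625]
  [ 0.031750   0.008250   0.013250   0.436250]
det(I−A) = Σ_j (I−A)_1j·C_1j = (0.70)(0.571500) + (-0.20)(0.043125) + (-0.30)(0.002875) + (-0.35)(0.031750) = 0.37945
(I − A)⁻¹ = adj(I−A) / det(I−A) ≈
  [   1.5061     0.3914     0.6285     0.6944]
  [   0.1137     1.2106     0.1262     0.3805]
  [   0.0076     0.0807     1.3417     0.0254]
  [   0.0837     0.0217     0.0349     1.1497]
Δx = (I − A)⁻¹ Δd with Δd having -20 in the Hospitality component and 0 elsewhere.
So Δx_4 = L_44 · (-20), where L_44 = adj(I−A)_44 / det(I−A) = 0.436250 / 0.37945.
Δx_4 = 0.436250 × (-20) / 0.37945 = -8.725 / 0.37945 ≈ -22.99.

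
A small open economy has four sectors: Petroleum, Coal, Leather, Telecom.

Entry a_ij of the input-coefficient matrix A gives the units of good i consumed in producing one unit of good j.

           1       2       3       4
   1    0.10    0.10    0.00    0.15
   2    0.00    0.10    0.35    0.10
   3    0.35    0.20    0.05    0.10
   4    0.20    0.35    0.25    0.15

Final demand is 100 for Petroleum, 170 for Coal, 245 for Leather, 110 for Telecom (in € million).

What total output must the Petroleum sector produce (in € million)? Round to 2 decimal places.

I − A =
  [   0.90    -0.10     0.00    -0.15]
  [   0.00     0.90    -0.35    -0.10]
  [  -0.35    -0.20     0.95    -0.10]
  [  -0.20    -0.35    -0.25     0.85]
Compute the cofactors C_ij = (−1)^(i+j)·(3×3 minor ij) of I−A; the adjugate is their transpose:
adj(I−A) = Cᵀ =
  [ 0.594250   0.135625   0.084375   0.130750]
  [ 0.138875   0.662625   0.279750   0.135375]
  [ 0.277500   0.228625   0.628000   0.149750]
  [ 0.278625   0.372000   0.319750   0.694250]
det(I−A) = Σ_j (I−A)_1j·C_1j = (0.90)(0.594250) + (-0.10)(0.138875) + (0.00)(0.277500) + (-0.15)(0.278625) = 0.47914375
(I − A)⁻¹ = adj(I−A) / det(I−A) ≈
  [   1.2402     0.2831     0.1761     0.2729]
  [   0.2898     1.3829     0.5839     0.2825]
  [   0.5792     0.4772     1.3107     0.3125]
  [   0.5815     0.7764     0.6673     1.4489]
x = (I − A)⁻¹ d = adj(I−A)·d / det(I−A), with det(I−A) = 0.47914375:
  x_1 = (0.594250·100 + 0.135625·170 + 0.084375·245 + 0.130750·110) / 0.47914375 = 117.535625 / 0.47914375 ≈ 245.30
  x_2 = (0.138875·100 + 0.662625·170 + 0.279750·245 + 0.135375·110) / 0.47914375 = 209.96375 / 0.47914375 ≈ 438.21
  x_3 = (0.277500·100 + 0.228625·170 + 0.628000·245 + 0.149750·110) / 0.47914375 = 236.94875 / 0.47914375 ≈ 494.53
  x_4 = (0.278625·100 + 0.372000·170 + 0.319750·245 + 0.694250·110) / 0.47914375 = 245.80875 / 0.47914375 ≈ 513.02

x_1 = 245.30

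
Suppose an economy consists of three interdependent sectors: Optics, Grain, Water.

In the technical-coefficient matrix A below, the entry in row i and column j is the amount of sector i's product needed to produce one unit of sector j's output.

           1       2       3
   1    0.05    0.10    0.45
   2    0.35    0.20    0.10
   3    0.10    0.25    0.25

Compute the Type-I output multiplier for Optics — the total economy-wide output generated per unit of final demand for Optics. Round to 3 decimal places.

m_1 = 2.288

I − A =
  [   0.95    -0.10    -0.45]
  [  -0.35     0.80    -0.10]
  [  -0.10    -0.25     0.75]
Cofactors of I−A, C_ij = (−1)^(i+j)·(minor ij) (rows/columns in the sector order above):
  C_11 = (0.80)(0.75) − (-0.10)(-0.25) = 0.5750
  C_12 = −[(-0.35)(0.75) − (-0.10)(-0.10)] = 0.2725
  C_13 = (-0.35)(-0.25) − (0.80)(-0.10) = 0.1675
  C_21 = −[(-0.10)(0.75) − (-0.45)(-0.25)] = 0.1875
  C_22 = (0.95)(0.75) − (-0.45)(-0.10) = 0.6675
  C_23 = −[(0.95)(-0.25) − (-0.10)(-0.10)] = 0.2475
  C_31 = (-0.10)(-0.10) − (-0.45)(0.80) = 0.3700
  C_32 = −[(0.95)(-0.10) − (-0.45)(-0.35)] = 0.2525
  C_33 = (0.95)(0.80) − (-0.10)(-0.35) = 0.7250
det(I−A) = Σ_j (I−A)_1j·C_1j = (0.95)(0.5750) + (-0.10)(0.2725) + (-0.45)(0.1675) = 0.443625
adj(I−A) = Cᵀ =
  [ 0.5750   0.1875   0.3700]
  [ 0.2725   0.6675   0.2525]
  [ 0.1675   0.2475   0.7250]
(I − A)⁻¹ = adj(I−A) / det(I−A) ≈
  [   1.2961     0.4227     0.8340]
  [   0.6143     1.5046     0.5692]
  [   0.3776     0.5579     1.6343]
The output multiplier for sector j is the column-j sum of the Leontief inverse (I − A)⁻¹ = adj(I−A) / det(I−A).
Column 1 of adj(I−A): (0.5750, 0.2725, 0.1675); det(I−A) = 0.443625.
m_1 = (0.5750 + 0.2725 + 0.1675) / 0.443625 = 1.015 / 0.443625 ≈ 2.288.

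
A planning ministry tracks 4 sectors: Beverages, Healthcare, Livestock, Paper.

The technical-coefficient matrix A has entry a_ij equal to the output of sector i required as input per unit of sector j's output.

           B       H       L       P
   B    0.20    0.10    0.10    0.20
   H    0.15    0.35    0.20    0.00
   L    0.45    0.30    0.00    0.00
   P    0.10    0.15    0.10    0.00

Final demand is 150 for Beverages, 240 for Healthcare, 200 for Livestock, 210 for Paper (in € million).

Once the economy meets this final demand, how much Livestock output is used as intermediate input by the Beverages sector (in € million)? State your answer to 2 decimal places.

z_LB = 201.45

I − A =
  [   0.80    -0.10    -0.10    -0.20]
  [  -0.15     0.65    -0.20     0.00]
  [  -0.45    -0.30     1.00     0.00]
  [  -0.10    -0.15    -0.10     1.00]
Compute the cofactors C_ij = (−1)^(i+j)·(3×3 minor ij) of I−A; the adjugate is their transpose:
adj(I−A) = Cᵀ =
  [ 0.59000   0.16600   0.10400   0.11800]
  [ 0.24000   0.72600   0.17400   0.04800]
  [ 0.33750   0.29250   0.48750   0.06750]
  [ 0.12875   0.15475   0.08525   0.41425]
det(I−A) = Σ_j (I−A)_1j·C_1j = (0.80)(0.59000) + (-0.10)(0.24000) + (-0.10)(0.33750) + (-0.20)(0.12875) = 0.3885
(I − A)⁻¹ = adj(I−A) / det(I−A) ≈
  [   1.5187     0.4273     0.2677     0.3037]
  [   0.6178     1.8687     0.4479     0.1236]
  [   0.8687     0.7529     1.2548     0.1737]
  [   0.3314     0.3983     0.2194     1.0663]
First solve x = (I − A)⁻¹ d = adj(I−A)·d / det(I−A); in particular x_B = (0.59000·150 + 0.16600·240 + 0.10400·200 + 0.11800·210) / 0.3885 = 173.92 / 0.3885 ≈ 447.6705.
Intermediate flow from L to B: z_LB = a_LB · x_B = 0.45 × 173.92 / 0.3885 = 78.264 / 0.3885 ≈ 201.45.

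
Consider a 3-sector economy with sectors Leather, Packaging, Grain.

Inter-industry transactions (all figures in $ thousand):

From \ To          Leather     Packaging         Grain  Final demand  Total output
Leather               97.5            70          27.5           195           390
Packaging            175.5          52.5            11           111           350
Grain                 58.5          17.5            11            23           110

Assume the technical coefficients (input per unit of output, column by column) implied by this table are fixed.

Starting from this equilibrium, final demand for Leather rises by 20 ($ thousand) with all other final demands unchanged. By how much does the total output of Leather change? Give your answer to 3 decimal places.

Technical coefficients a_ij = z_ij / X_j:
  a_11 = 97.5/390 = 0.25, a_21 = 175.5/390 = 0.45, a_31 = 58.5/390 = 0.15
  a_12 = 70/350 = 0.20, a_22 = 52.5/350 = 0.15, a_32 = 17.5/350 = 0.05
  a_13 = 27.5/110 = 0.25, a_23 = 11/110 = 0.10, a_33 = 11/110 = 0.10
I − A =
  [   0.75    -0.20    -0.25]
  [  -0.45     0.85    -0.10]
  [  -0.15    -0.05     0.90]
Cofactors of I−A, C_ij = (−1)^(i+j)·(minor ij) (rows/columns in the sector order above):
  C_11 = (0.85)(0.90) − (-0.10)(-0.05) = 0.7600
  C_12 = −[(-0.45)(0.90) − (-0.10)(-0.15)] = 0.4200
  C_13 = (-0.45)(-0.05) − (0.85)(-0.15) = 0.1500
  C_21 = −[(-0.20)(0.90) − (-0.25)(-0.05)] = 0.1925
  C_22 = (0.75)(0.90) − (-0.25)(-0.15) = 0.6375
  C_23 = −[(0.75)(-0.05) − (-0.20)(-0.15)] = 0.0675
  C_31 = (-0.20)(-0.10) − (-0.25)(0.85) = 0.2325
  C_32 = −[(0.75)(-0.10) − (-0.25)(-0.45)] = 0.1875
  C_33 = (0.75)(0.85) − (-0.20)(-0.45) = 0.5475
det(I−A) = Σ_j (I−A)_1j·C_1j = (0.75)(0.7600) + (-0.20)(0.4200) + (-0.25)(0.1500) = 0.4485
adj(I−A) = Cᵀ =
  [ 0.7600   0.1925   0.2325]
  [ 0.4200   0.6375   0.1875]
  [ 0.1500   0.0675   0.5475]
(I − A)⁻¹ = adj(I−A) / det(I−A) ≈
  [   1.6945     0.4292     0.5184]
  [   0.9365     1.4214     0.4181]
  [   0.3344     0.1505     1.2207]
Δx = (I − A)⁻¹ Δd with Δd having +20 in the Leather component and 0 elsewhere.
So Δx_1 = L_11 · (+20), where L_11 = adj(I−A)_11 / det(I−A) = 0.7600 / 0.4485.
Δx_1 = 0.7600 × (+20) / 0.4485 = 15.20 / 0.4485 ≈ 33.891.

Δx_1 = 33.891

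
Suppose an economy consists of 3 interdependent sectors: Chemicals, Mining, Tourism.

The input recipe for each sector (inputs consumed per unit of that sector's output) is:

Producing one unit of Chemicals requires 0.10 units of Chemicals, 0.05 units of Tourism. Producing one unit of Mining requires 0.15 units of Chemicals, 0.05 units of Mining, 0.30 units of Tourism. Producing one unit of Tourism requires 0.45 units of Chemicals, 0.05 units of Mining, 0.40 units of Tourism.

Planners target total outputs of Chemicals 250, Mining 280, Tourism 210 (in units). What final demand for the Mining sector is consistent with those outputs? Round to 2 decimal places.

I − A =
  [   0.90    -0.15    -0.45]
  [   0.00     0.95    -0.05]
  [  -0.05    -0.30     0.60]
d = (I − A) x:
  d_C = (+0.90)·250 + (-0.15)·280 + (-0.45)·210 = 88.50
  d_M = (+0.00)·250 + (+0.95)·280 + (-0.05)·210 = 255.50
  d_T = (-0.05)·250 + (-0.30)·280 + (+0.60)·210 = 29.50

d_M = 255.50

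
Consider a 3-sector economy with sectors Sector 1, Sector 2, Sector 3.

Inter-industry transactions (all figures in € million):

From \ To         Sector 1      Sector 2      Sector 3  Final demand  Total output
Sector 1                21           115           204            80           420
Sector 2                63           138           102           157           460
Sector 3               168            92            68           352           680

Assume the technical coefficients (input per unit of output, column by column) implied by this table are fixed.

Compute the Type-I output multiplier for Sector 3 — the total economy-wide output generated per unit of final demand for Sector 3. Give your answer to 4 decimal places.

Technical coefficients a_ij = z_ij / X_j:
  a_11 = 21/420 = 0.05, a_21 = 63/420 = 0.15, a_31 = 168/420 = 0.40
  a_12 = 115/460 = 0.25, a_22 = 138/460 = 0.30, a_32 = 92/460 = 0.20
  a_13 = 204/680 = 0.30, a_23 = 102/680 = 0.15, a_33 = 68/680 = 0.10
I − A =
  [   0.95    -0.25    -0.30]
  [  -0.15     0.70    -0.15]
  [  -0.40    -0.20     0.90]
Cofactors of I−A, C_ij = (−1)^(i+j)·(minor ij) (rows/columns in the sector order above):
  C_11 = (0.70)(0.90) − (-0.15)(-0.20) = 0.6000
  C_12 = −[(-0.15)(0.90) − (-0.15)(-0.40)] = 0.1950
  C_13 = (-0.15)(-0.20) − (0.70)(-0.40) = 0.3100
  C_21 = −[(-0.25)(0.90) − (-0.30)(-0.20)] = 0.2850
  C_22 = (0.95)(0.90) − (-0.30)(-0.40) = 0.7350
  C_23 = −[(0.95)(-0.20) − (-0.25)(-0.40)] = 0.2900
  C_31 = (-0.25)(-0.15) − (-0.30)(0.70) = 0.2475
  C_32 = −[(0.95)(-0.15) − (-0.30)(-0.15)] = 0.1875
  C_33 = (0.95)(0.70) − (-0.25)(-0.15) = 0.6275
det(I−A) = Σ_j (I−A)_1j·C_1j = (0.95)(0.6000) + (-0.25)(0.1950) + (-0.30)(0.3100) = 0.42825
adj(I−A) = Cᵀ =
  [ 0.6000   0.2850   0.2475]
  [ 0.1950   0.7350   0.1875]
  [ 0.3100   0.2900   0.6275]
(I − A)⁻¹ = adj(I−A) / det(I−A) ≈
  [   1.40105     0.66550     0.57793]
  [   0.45534     1.71629     0.43783]
  [   0.72388     0.67717     1.46527]
The output multiplier for sector j is the column-j sum of the Leontief inverse (I − A)⁻¹ = adj(I−A) / det(I−A).
Column 3 of adj(I−A): (0.2475, 0.1875, 0.6275); det(I−A) = 0.42825.
m_3 = (0.2475 + 0.1875 + 0.6275) / 0.42825 = 1.0625 / 0.42825 ≈ 2.4810.

m_3 = 2.4810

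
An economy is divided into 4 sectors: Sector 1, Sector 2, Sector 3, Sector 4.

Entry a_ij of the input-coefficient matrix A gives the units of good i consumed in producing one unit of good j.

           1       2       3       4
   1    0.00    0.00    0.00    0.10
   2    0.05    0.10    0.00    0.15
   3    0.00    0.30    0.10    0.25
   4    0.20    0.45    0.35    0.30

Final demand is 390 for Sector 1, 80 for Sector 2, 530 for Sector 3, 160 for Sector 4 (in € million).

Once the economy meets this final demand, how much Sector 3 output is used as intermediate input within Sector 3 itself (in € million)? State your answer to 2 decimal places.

z_33 = 97.58

I − A =
  [   1.00     0.00     0.00    -0.10]
  [  -0.05     0.90     0.00    -0.15]
  [   0.00    -0.30     0.90    -0.25]
  [  -0.20    -0.45    -0.35     0.70]
Compute the cofactors C_ij = (−1)^(i+j)·(3×3 minor ij) of I−A; the adjugate is their transpose:
adj(I−A) = Cᵀ =
  [ 0.411750   0.051000   0.031500   0.081000]
  [ 0.054125   0.524500   0.054250   0.139500]
  [ 0.070125   0.316500   0.542250   0.271500]
  [ 0.187500   0.510000   0.315000   0.810000]
det(I−A) = Σ_j (I−A)_1j·C_1j = (1.00)(0.411750) + (0.00)(0.054125) + (0.00)(0.070125) + (-0.10)(0.187500) = 0.3930
(I − A)⁻¹ = adj(I−A) / det(I−A) ≈
  [   1.0477     0.1298     0.0802     0.2061]
  [   0.1377     1.3346     0.1380     0.3550]
  [   0.1784     0.8053     1.3798     0.6908]
  [   0.4771     1.2977     0.8015     2.0611]
First solve x = (I − A)⁻¹ d = adj(I−A)·d / det(I−A); in particular x_3 = (0.070125·390 + 0.316500·80 + 0.542250·530 + 0.271500·160) / 0.3930 = 383.50125 / 0.3930 ≈ 975.8302.
Intermediate flow from 3 to 3: z_33 = a_33 · x_3 = 0.10 × 383.50125 / 0.3930 = 38.350125 / 0.3930 ≈ 97.58.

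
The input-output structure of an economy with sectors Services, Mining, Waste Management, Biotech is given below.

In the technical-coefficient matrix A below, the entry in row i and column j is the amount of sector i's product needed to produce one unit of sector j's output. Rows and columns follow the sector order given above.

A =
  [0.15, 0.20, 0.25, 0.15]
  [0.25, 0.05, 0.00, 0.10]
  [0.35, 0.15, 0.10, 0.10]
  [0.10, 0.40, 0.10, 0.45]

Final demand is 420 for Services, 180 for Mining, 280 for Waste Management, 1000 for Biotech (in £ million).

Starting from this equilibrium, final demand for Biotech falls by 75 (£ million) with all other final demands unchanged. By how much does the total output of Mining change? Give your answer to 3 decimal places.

Δx_M = -32.518

I − A =
  [   0.85    -0.20    -0.25    -0.15]
  [  -0.25     0.95     0.00    -0.10]
  [  -0.35    -0.15     0.90    -0.10]
  [  -0.10    -0.40    -0.10     0.55]
Compute the cofactors C_ij = (−1)^(i+j)·(3×3 minor ij) of I−A; the adjugate is their transpose:
adj(I−A) = Cᵀ =
  [ 0.423250   0.183875   0.136875   0.173750]
  [ 0.133750   0.342875   0.049125   0.107750]
  [ 0.210500   0.163375   0.351375   0.151000]
  [ 0.212500   0.312500   0.124500   0.589250]
det(I−A) = Σ_j (I−A)_1j·C_1j = (0.85)(0.423250) + (-0.20)(0.133750) + (-0.25)(0.210500) + (-0.15)(0.212500) = 0.2485125
(I − A)⁻¹ = adj(I−A) / det(I−A) ≈
  [   1.7031     0.7399     0.5508     0.6992]
  [   0.5382     1.3797     0.1977     0.4336]
  [   0.8470     0.6574     1.4139     0.6076]
  [   0.8551     1.2575     0.5010     2.3711]
Δx = (I − A)⁻¹ Δd with Δd having -75 in the Biotech component and 0 elsewhere.
So Δx_M = L_MB · (-75), where L_MB = adj(I−A)_MB / det(I−A) = 0.107750 / 0.2485125.
Δx_M = 0.107750 × (-75) / 0.2485125 = -8.08125 / 0.2485125 ≈ -32.518.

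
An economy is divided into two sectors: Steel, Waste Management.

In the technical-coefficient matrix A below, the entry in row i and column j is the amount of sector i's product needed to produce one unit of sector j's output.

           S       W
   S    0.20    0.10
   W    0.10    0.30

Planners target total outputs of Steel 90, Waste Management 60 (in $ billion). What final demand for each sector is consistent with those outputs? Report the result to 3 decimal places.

I − A =
  [   0.80    -0.10]
  [  -0.10     0.70]
d = (I − A) x:
  d_S = (+0.80)·90 + (-0.10)·60 = 66.000
  d_W = (-0.10)·90 + (+0.70)·60 = 33.000

d_S = 66.000, d_W = 33.000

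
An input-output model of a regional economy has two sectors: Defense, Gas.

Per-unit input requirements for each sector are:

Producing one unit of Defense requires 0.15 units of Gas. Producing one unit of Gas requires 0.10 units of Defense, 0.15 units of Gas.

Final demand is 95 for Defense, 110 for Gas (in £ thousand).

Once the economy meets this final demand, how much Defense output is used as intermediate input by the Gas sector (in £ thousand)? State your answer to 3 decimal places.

I − A =
  [   1.00    -0.10]
  [  -0.15     0.85]
det(I−A) = (1.00)(0.85) − (-0.10)(-0.15) = 0.8350
adj(I−A) = [[0.85, 0.10], [0.15, 1.00]]
(I − A)⁻¹ = adj(I−A) / det(I−A) ≈
  [   1.0180     0.1198]
  [   0.1796     1.1976]
First solve x = (I − A)⁻¹ d = adj(I−A)·d / det(I−A); in particular x_2 = (0.15·95 + 1.00·110) / 0.8350 = 124.25 / 0.8350 ≈ 148.80240.
Intermediate flow from 1 to 2: z_12 = a_12 · x_2 = 0.10 × 124.25 / 0.8350 = 12.425 / 0.8350 ≈ 14.880.

z_12 = 14.880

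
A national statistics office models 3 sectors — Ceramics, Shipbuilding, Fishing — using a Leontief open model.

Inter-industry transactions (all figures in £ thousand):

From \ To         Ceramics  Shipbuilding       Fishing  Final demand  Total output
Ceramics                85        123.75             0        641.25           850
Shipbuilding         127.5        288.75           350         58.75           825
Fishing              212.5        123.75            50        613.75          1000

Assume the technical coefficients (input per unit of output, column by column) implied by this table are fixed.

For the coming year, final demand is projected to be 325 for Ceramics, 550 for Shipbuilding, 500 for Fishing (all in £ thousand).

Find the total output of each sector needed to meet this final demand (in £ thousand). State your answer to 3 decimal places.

x_1 = 608.122, x_2 = 1482.068, x_3 = 920.359

Technical coefficients a_ij = z_ij / X_j:
  a_11 = 85/850 = 0.10, a_21 = 127.5/850 = 0.15, a_31 = 212.5/850 = 0.25
  a_12 = 123.75/825 = 0.15, a_22 = 288.75/825 = 0.35, a_32 = 123.75/825 = 0.15
  a_13 = 0/1000 = 0.00, a_23 = 350/1000 = 0.35, a_33 = 50/1000 = 0.05
I − A =
  [   0.90    -0.15     0.00]
  [  -0.15     0.65    -0.35]
  [  -0.25    -0.15     0.95]
Cofactors of I−A, C_ij = (−1)^(i+j)·(minor ij) (rows/columns in the sector order above):
  C_11 = (0.65)(0.95) − (-0.35)(-0.15) = 0.5650
  C_12 = −[(-0.15)(0.95) − (-0.35)(-0.25)] = 0.2300
  C_13 = (-0.15)(-0.15) − (0.65)(-0.25) = 0.1850
  C_21 = −[(-0.15)(0.95) − (0.00)(-0.15)] = 0.1425
  C_22 = (0.90)(0.95) − (0.00)(-0.25) = 0.8550
  C_23 = −[(0.90)(-0.15) − (-0.15)(-0.25)] = 0.1725
  C_31 = (-0.15)(-0.35) − (0.00)(0.65) = 0.0525
  C_32 = −[(0.90)(-0.35) − (0.00)(-0.15)] = 0.3150
  C_33 = (0.90)(0.65) − (-0.15)(-0.15) = 0.5625
det(I−A) = Σ_j (I−A)_1j·C_1j = (0.90)(0.5650) + (-0.15)(0.2300) + (0.00)(0.1850) = 0.4740
adj(I−A) = Cᵀ =
  [ 0.5650   0.1425   0.0525]
  [ 0.2300   0.8550   0.3150]
  [ 0.1850   0.1725   0.5625]
(I − A)⁻¹ = adj(I−A) / det(I−A) ≈
  [   1.1920     0.3006     0.1108]
  [   0.4852     1.8038     0.6646]
  [   0.3903     0.3639     1.1867]
x = (I − A)⁻¹ d = adj(I−A)·d / det(I−A), with det(I−A) = 0.4740:
  x_1 = (0.5650·325 + 0.1425·550 + 0.0525·500) / 0.4740 = 288.25 / 0.4740 ≈ 608.122
  x_2 = (0.2300·325 + 0.8550·550 + 0.3150·500) / 0.4740 = 702.50 / 0.4740 ≈ 1482.068
  x_3 = (0.1850·325 + 0.1725·550 + 0.5625·500) / 0.4740 = 436.25 / 0.4740 ≈ 920.359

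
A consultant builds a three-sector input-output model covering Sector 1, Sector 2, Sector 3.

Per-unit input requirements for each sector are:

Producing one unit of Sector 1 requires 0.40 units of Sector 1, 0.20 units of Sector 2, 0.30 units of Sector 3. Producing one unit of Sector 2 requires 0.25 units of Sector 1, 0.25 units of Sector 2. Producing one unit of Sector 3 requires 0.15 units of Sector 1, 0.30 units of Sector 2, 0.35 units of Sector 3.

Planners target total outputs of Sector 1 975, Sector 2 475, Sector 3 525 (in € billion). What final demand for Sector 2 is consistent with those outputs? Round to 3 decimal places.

I − A =
  [   0.60    -0.25    -0.15]
  [  -0.20     0.75    -0.30]
  [  -0.30     0.00     0.65]
d = (I − A) x:
  d_1 = (+0.60)·975 + (-0.25)·475 + (-0.15)·525 = 387.500
  d_2 = (-0.20)·975 + (+0.75)·475 + (-0.30)·525 = 3.750
  d_3 = (-0.30)·975 + (+0.00)·475 + (+0.65)·525 = 48.750

d_2 = 3.750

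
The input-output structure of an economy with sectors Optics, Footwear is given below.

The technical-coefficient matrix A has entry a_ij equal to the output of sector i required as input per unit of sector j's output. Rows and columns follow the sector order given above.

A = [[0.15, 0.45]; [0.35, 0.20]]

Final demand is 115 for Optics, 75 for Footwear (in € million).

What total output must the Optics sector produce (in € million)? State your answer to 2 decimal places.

I − A =
  [   0.85    -0.45]
  [  -0.35     0.80]
det(I−A) = (0.85)(0.80) − (-0.45)(-0.35) = 0.5225
adj(I−A) = [[0.80, 0.45], [0.35, 0.85]]
(I − A)⁻¹ = adj(I−A) / det(I−A) ≈
  [   1.5311     0.8612]
  [   0.6699     1.6268]
x = (I − A)⁻¹ d = adj(I−A)·d / det(I−A), with det(I−A) = 0.5225:
  x_O = (0.80·115 + 0.45·75) / 0.5225 = 125.75 / 0.5225 ≈ 240.67
  x_F = (0.35·115 + 0.85·75) / 0.5225 = 104.00 / 0.5225 ≈ 199.04

x_O = 240.67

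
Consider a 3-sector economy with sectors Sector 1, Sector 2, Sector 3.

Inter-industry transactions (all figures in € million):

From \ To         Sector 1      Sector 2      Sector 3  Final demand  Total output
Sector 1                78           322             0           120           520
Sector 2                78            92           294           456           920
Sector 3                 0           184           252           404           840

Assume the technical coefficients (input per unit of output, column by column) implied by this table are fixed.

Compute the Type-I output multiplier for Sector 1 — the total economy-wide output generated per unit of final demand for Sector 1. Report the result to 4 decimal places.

m_1 = 1.5822

Technical coefficients a_ij = z_ij / X_j:
  a_11 = 78/520 = 0.15, a_21 = 78/520 = 0.15, a_31 = 0/520 = 0.00
  a_12 = 322/920 = 0.35, a_22 = 92/920 = 0.10, a_32 = 184/920 = 0.20
  a_13 = 0/840 = 0.00, a_23 = 294/840 = 0.35, a_33 = 252/840 = 0.30
I − A =
  [   0.85    -0.35     0.00]
  [  -0.15     0.90    -0.35]
  [   0.00    -0.20     0.70]
Cofactors of I−A, C_ij = (−1)^(i+j)·(minor ij) (rows/columns in the sector order above):
  C_11 = (0.90)(0.70) − (-0.35)(-0.20) = 0.5600
  C_12 = −[(-0.15)(0.70) − (-0.35)(0.00)] = 0.1050
  C_13 = (-0.15)(-0.20) − (0.90)(0.00) = 0.0300
  C_21 = −[(-0.35)(0.70) − (0.00)(-0.20)] = 0.2450
  C_22 = (0.85)(0.70) − (0.00)(0.00) = 0.5950
  C_23 = −[(0.85)(-0.20) − (-0.35)(0.00)] = 0.1700
  C_31 = (-0.35)(-0.35) − (0.00)(0.90) = 0.1225
  C_32 = −[(0.85)(-0.35) − (0.00)(-0.15)] = 0.2975
  C_33 = (0.85)(0.90) − (-0.35)(-0.15) = 0.7125
det(I−A) = Σ_j (I−A)_1j·C_1j = (0.85)(0.5600) + (-0.35)(0.1050) + (0.00)(0.0300) = 0.43925
adj(I−A) = Cᵀ =
  [ 0.5600   0.2450   0.1225]
  [ 0.1050   0.5950   0.2975]
  [ 0.0300   0.1700   0.7125]
(I − A)⁻¹ = adj(I−A) / det(I−A) ≈
  [   1.27490     0.55777     0.27888]
  [   0.23904     1.35458     0.67729]
  [   0.06830     0.38702     1.62208]
The output multiplier for sector j is the column-j sum of the Leontief inverse (I − A)⁻¹ = adj(I−A) / det(I−A).
Column 1 of adj(I−A): (0.5600, 0.1050, 0.0300); det(I−A) = 0.43925.
m_1 = (0.5600 + 0.1050 + 0.0300) / 0.43925 = 0.695 / 0.43925 ≈ 1.5822.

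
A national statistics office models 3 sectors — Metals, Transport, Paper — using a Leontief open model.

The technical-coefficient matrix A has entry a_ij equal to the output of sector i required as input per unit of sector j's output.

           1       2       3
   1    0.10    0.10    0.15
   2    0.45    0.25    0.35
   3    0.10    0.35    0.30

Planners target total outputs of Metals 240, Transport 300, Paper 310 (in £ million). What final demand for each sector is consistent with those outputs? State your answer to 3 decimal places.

I − A =
  [   0.90    -0.10    -0.15]
  [  -0.45     0.75    -0.35]
  [  -0.10    -0.35     0.70]
d = (I − A) x:
  d_1 = (+0.90)·240 + (-0.10)·300 + (-0.15)·310 = 139.500
  d_2 = (-0.45)·240 + (+0.75)·300 + (-0.35)·310 = 8.500
  d_3 = (-0.10)·240 + (-0.35)·300 + (+0.70)·310 = 88.000

d_1 = 139.500, d_2 = 8.500, d_3 = 88.000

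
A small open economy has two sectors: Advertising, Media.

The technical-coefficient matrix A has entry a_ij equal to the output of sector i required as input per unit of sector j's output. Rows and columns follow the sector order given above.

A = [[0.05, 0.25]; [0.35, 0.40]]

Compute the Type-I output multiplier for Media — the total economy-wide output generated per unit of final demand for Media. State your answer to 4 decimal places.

I − A =
  [   0.95    -0.25]
  [  -0.35     0.60]
det(I−A) = (0.95)(0.60) − (-0.25)(-0.35) = 0.4825
adj(I−A) = [[0.60, 0.25], [0.35, 0.95]]
(I − A)⁻¹ = adj(I−A) / det(I−A) ≈
  [   1.24352     0.51813]
  [   0.72539     1.96891]
The output multiplier for sector j is the column-j sum of the Leontief inverse (I − A)⁻¹ = adj(I−A) / det(I−A).
Column 2 of adj(I−A): (0.25, 0.95); det(I−A) = 0.4825.
m_2 = (0.25 + 0.95) / 0.4825 = 1.20 / 0.4825 ≈ 2.4870.

m_2 = 2.4870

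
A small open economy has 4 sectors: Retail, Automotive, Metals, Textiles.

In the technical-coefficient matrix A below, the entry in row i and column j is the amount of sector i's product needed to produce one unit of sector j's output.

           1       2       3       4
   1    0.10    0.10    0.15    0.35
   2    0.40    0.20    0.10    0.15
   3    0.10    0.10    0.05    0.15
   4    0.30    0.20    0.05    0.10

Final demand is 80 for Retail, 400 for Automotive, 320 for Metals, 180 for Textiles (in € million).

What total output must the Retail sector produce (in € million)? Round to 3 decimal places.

I − A =
  [   0.90    -0.10    -0.15    -0.35]
  [  -0.40     0.80    -0.10    -0.15]
  [  -0.10    -0.10     0.95    -0.15]
  [  -0.30    -0.20    -0.05     0.90]
Compute the cofactors C_ij = (−1)^(i+j)·(3×3 minor ij) of I−A; the adjugate is their transpose:
adj(I−A) = Cᵀ =
  [ 0.63675   0.17100   0.13425   0.29850]
  [ 0.39600   0.64100   0.14500   0.28500]
  [ 0.15750   0.11800   0.46850   0.15900]
  [ 0.30900   0.20600   0.10300   0.61800]
det(I−A) = Σ_j (I−A)_1j·C_1j = (0.90)(0.63675) + (-0.10)(0.39600) + (-0.15)(0.15750) + (-0.35)(0.30900) = 0.4017
(I − A)⁻¹ = adj(I−A) / det(I−A) ≈
  [   1.5851     0.4257     0.3342     0.7431]
  [   0.9858     1.5957     0.3610     0.7095]
  [   0.3921     0.2938     1.1663     0.3958]
  [   0.7692     0.5128     0.2564     1.5385]
x = (I − A)⁻¹ d = adj(I−A)·d / det(I−A), with det(I−A) = 0.4017:
  x_1 = (0.63675·80 + 0.17100·400 + 0.13425·320 + 0.29850·180) / 0.4017 = 216.03 / 0.4017 ≈ 537.789
  x_2 = (0.39600·80 + 0.64100·400 + 0.14500·320 + 0.28500·180) / 0.4017 = 385.78 / 0.4017 ≈ 960.368
  x_3 = (0.15750·80 + 0.11800·400 + 0.46850·320 + 0.15900·180) / 0.4017 = 238.34 / 0.4017 ≈ 593.328
  x_4 = (0.30900·80 + 0.20600·400 + 0.10300·320 + 0.61800·180) / 0.4017 = 251.32 / 0.4017 ≈ 625.641

x_1 = 537.789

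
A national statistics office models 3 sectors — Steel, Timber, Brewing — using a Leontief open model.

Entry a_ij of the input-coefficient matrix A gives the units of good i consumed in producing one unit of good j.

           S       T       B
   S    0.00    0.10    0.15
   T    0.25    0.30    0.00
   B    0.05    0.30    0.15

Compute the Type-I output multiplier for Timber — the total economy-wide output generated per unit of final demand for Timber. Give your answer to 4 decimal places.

m_T = 2.2925

I − A =
  [   1.00    -0.10    -0.15]
  [  -0.25     0.70     0.00]
  [  -0.05    -0.30     0.85]
Cofactors of I−A, C_ij = (−1)^(i+j)·(minor ij) (rows/columns in the sector order above):
  C_11 = (0.70)(0.85) − (0.00)(-0.30) = 0.5950
  C_12 = −[(-0.25)(0.85) − (0.00)(-0.05)] = 0.2125
  C_13 = (-0.25)(-0.30) − (0.70)(-0.05) = 0.1100
  C_21 = −[(-0.10)(0.85) − (-0.15)(-0.30)] = 0.1300
  C_22 = (1.00)(0.85) − (-0.15)(-0.05) = 0.8425
  C_23 = −[(1.00)(-0.30) − (-0.10)(-0.05)] = 0.3050
  C_31 = (-0.10)(0.00) − (-0.15)(0.70) = 0.1050
  C_32 = −[(1.00)(0.00) − (-0.15)(-0.25)] = 0.0375
  C_33 = (1.00)(0.70) − (-0.10)(-0.25) = 0.6750
det(I−A) = Σ_j (I−A)_1j·C_1j = (1.00)(0.5950) + (-0.10)(0.2125) + (-0.15)(0.1100) = 0.55725
adj(I−A) = Cᵀ =
  [ 0.5950   0.1300   0.1050]
  [ 0.2125   0.8425   0.0375]
  [ 0.1100   0.3050   0.6750]
(I − A)⁻¹ = adj(I−A) / det(I−A) ≈
  [   1.06774     0.23329     0.18843]
  [   0.38134     1.51189     0.06729]
  [   0.19740     0.54733     1.21131]
The output multiplier for sector j is the column-j sum of the Leontief inverse (I − A)⁻¹ = adj(I−A) / det(I−A).
Column T of adj(I−A): (0.1300, 0.8425, 0.3050); det(I−A) = 0.55725.
m_T = (0.1300 + 0.8425 + 0.3050) / 0.55725 = 1.2775 / 0.55725 ≈ 2.2925.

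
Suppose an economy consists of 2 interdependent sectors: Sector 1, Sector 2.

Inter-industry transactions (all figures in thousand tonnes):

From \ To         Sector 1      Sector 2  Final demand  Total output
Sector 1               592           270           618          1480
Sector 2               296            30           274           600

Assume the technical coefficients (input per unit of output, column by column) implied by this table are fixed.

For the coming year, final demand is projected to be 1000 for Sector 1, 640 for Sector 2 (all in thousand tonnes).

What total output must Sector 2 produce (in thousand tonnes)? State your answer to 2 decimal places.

x_2 = 1216.67

Technical coefficients a_ij = z_ij / X_j:
  a_11 = 592/1480 = 0.40, a_21 = 296/1480 = 0.20
  a_12 = 270/600 = 0.45, a_22 = 30/600 = 0.05
I − A =
  [   0.60    -0.45]
  [  -0.20     0.95]
det(I−A) = (0.60)(0.95) − (-0.45)(-0.20) = 0.4800
adj(I−A) = [[0.95, 0.45], [0.20, 0.60]]
(I − A)⁻¹ = adj(I−A) / det(I−A) ≈
  [   1.9792     0.9375]
  [   0.4167     1.2500]
x = (I − A)⁻¹ d = adj(I−A)·d / det(I−A), with det(I−A) = 0.4800:
  x_1 = (0.95·1000 + 0.45·640) / 0.4800 = 1238.00 / 0.4800 ≈ 2579.17
  x_2 = (0.20·1000 + 0.60·640) / 0.4800 = 584.00 / 0.4800 ≈ 1216.67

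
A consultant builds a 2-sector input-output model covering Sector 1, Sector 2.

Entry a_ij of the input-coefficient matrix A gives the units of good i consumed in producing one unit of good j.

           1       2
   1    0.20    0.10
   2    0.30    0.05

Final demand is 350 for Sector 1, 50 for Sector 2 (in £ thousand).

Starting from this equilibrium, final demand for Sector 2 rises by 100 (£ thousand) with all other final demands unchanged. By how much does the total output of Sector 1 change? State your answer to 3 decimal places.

Δx_1 = 13.699

I − A =
  [   0.80    -0.10]
  [  -0.30     0.95]
det(I−A) = (0.80)(0.95) − (-0.10)(-0.30) = 0.7300
adj(I−A) = [[0.95, 0.10], [0.30, 0.80]]
(I − A)⁻¹ = adj(I−A) / det(I−A) ≈
  [   1.3014     0.1370]
  [   0.4110     1.0959]
Δx = (I − A)⁻¹ Δd with Δd having +100 in the Sector 2 component and 0 elsewhere.
So Δx_1 = L_12 · (+100), where L_12 = adj(I−A)_12 / det(I−A) = 0.10 / 0.7300.
Δx_1 = 0.10 × (+100) / 0.7300 = 10.00 / 0.7300 ≈ 13.699.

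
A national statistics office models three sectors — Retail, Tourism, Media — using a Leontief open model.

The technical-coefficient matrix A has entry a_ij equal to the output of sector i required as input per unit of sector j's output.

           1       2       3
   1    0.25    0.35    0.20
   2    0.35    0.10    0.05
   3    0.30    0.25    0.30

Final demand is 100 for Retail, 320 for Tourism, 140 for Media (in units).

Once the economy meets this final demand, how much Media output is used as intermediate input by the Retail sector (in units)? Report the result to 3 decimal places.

I − A =
  [   0.75    -0.35    -0.20]
  [  -0.35     0.90    -0.05]
  [  -0.30    -0.25     0.70]
Cofactors of I−A, C_ij = (−1)^(i+j)·(minor ij) (rows/columns in the sector order above):
  C_11 = (0.90)(0.70) − (-0.05)(-0.25) = 0.6175
  C_12 = −[(-0.35)(0.70) − (-0.05)(-0.30)] = 0.2600
  C_13 = (-0.35)(-0.25) − (0.90)(-0.30) = 0.3575
  C_21 = −[(-0.35)(0.70) − (-0.20)(-0.25)] = 0.2950
  C_22 = (0.75)(0.70) − (-0.20)(-0.30) = 0.4650
  C_23 = −[(0.75)(-0.25) − (-0.35)(-0.30)] = 0.2925
  C_31 = (-0.35)(-0.05) − (-0.20)(0.90) = 0.1975
  C_32 = −[(0.75)(-0.05) − (-0.20)(-0.35)] = 0.1075
  C_33 = (0.75)(0.90) − (-0.35)(-0.35) = 0.5525
det(I−A) = Σ_j (I−A)_1j·C_1j = (0.75)(0.6175) + (-0.35)(0.2600) + (-0.20)(0.3575) = 0.300625
adj(I−A) = Cᵀ =
  [ 0.6175   0.2950   0.1975]
  [ 0.2600   0.4650   0.1075]
  [ 0.3575   0.2925   0.5525]
(I − A)⁻¹ = adj(I−A) / det(I−A) ≈
  [   2.0541     0.9813     0.6570]
  [   0.8649     1.5468     0.3576]
  [   1.1892     0.9730     1.8378]
First solve x = (I − A)⁻¹ d = adj(I−A)·d / det(I−A); in particular x_1 = (0.6175·100 + 0.2950·320 + 0.1975·140) / 0.300625 = 183.80 / 0.300625 ≈ 611.39293.
Intermediate flow from 3 to 1: z_31 = a_31 · x_1 = 0.30 × 183.80 / 0.300625 = 55.14 / 0.300625 ≈ 183.418.

z_31 = 183.418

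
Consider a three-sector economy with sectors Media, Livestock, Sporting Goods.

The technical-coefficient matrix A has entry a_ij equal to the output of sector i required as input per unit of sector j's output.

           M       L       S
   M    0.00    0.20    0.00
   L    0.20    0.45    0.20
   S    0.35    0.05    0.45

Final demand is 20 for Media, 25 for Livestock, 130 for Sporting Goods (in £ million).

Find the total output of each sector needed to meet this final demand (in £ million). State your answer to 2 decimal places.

x_M = 53.80, x_L = 169.01, x_S = 285.96

I − A =
  [   1.00    -0.20     0.00]
  [  -0.20     0.55    -0.20]
  [  -0.35    -0.05     0.55]
Cofactors of I−A, C_ij = (−1)^(i+j)·(minor ij) (rows/columns in the sector order above):
  C_11 = (0.55)(0.55) − (-0.20)(-0.05) = 0.2925
  C_12 = −[(-0.20)(0.55) − (-0.20)(-0.35)] = 0.1800
  C_13 = (-0.20)(-0.05) − (0.55)(-0.35) = 0.2025
  C_21 = −[(-0.20)(0.55) − (0.00)(-0.05)] = 0.1100
  C_22 = (1.00)(0.55) − (0.00)(-0.35) = 0.5500
  C_23 = −[(1.00)(-0.05) − (-0.20)(-0.35)] = 0.1200
  C_31 = (-0.20)(-0.20) − (0.00)(0.55) = 0.0400
  C_32 = −[(1.00)(-0.20) − (0.00)(-0.20)] = 0.2000
  C_33 = (1.00)(0.55) − (-0.20)(-0.20) = 0.5100
det(I−A) = Σ_j (I−A)_1j·C_1j = (1.00)(0.2925) + (-0.20)(0.1800) + (0.00)(0.2025) = 0.2565
adj(I−A) = Cᵀ =
  [ 0.2925   0.1100   0.0400]
  [ 0.1800   0.5500   0.2000]
  [ 0.2025   0.1200   0.5100]
(I − A)⁻¹ = adj(I−A) / det(I−A) ≈
  [   1.1404     0.4288     0.1559]
  [   0.7018     2.1442     0.7797]
  [   0.7895     0.4678     1.9883]
x = (I − A)⁻¹ d = adj(I−A)·d / det(I−A), with det(I−A) = 0.2565:
  x_M = (0.2925·20 + 0.1100·25 + 0.0400·130) / 0.2565 = 13.80 / 0.2565 ≈ 53.80
  x_L = (0.1800·20 + 0.5500·25 + 0.2000·130) / 0.2565 = 43.35 / 0.2565 ≈ 169.01
  x_S = (0.2025·20 + 0.1200·25 + 0.5100·130) / 0.2565 = 73.35 / 0.2565 ≈ 285.96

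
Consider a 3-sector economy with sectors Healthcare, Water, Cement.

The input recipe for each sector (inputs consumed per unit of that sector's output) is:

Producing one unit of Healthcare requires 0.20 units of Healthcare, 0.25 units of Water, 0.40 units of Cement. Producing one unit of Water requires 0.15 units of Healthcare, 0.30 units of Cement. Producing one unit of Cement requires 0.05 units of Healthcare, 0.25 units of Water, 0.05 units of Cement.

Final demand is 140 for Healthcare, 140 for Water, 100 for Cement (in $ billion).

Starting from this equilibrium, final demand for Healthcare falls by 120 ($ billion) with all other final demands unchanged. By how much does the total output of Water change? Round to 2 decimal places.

Δx_W = -64.74

I − A =
  [   0.80    -0.15    -0.05]
  [  -0.25     1.00    -0.25]
  [  -0.40    -0.30     0.95]
Cofactors of I−A, C_ij = (−1)^(i+j)·(minor ij) (rows/columns in the sector order above):
  C_11 = (1.00)(0.95) − (-0.25)(-0.30) = 0.8750
  C_12 = −[(-0.25)(0.95) − (-0.25)(-0.40)] = 0.3375
  C_13 = (-0.25)(-0.30) − (1.00)(-0.40) = 0.4750
  C_21 = −[(-0.15)(0.95) − (-0.05)(-0.30)] = 0.1575
  C_22 = (0.80)(0.95) − (-0.05)(-0.40) = 0.7400
  C_23 = −[(0.80)(-0.30) − (-0.15)(-0.40)] = 0.3000
  C_31 = (-0.15)(-0.25) − (-0.05)(1.00) = 0.0875
  C_32 = −[(0.80)(-0.25) − (-0.05)(-0.25)] = 0.2125
  C_33 = (0.80)(1.00) − (-0.15)(-0.25) = 0.7625
det(I−A) = Σ_j (I−A)_1j·C_1j = (0.80)(0.8750) + (-0.15)(0.3375) + (-0.05)(0.4750) = 0.625625
adj(I−A) = Cᵀ =
  [ 0.8750   0.1575   0.0875]
  [ 0.3375   0.7400   0.2125]
  [ 0.4750   0.3000   0.7625]
(I − A)⁻¹ = adj(I−A) / det(I−A) ≈
  [   1.3986     0.2517     0.1399]
  [   0.5395     1.1828     0.3397]
  [   0.7592     0.4795     1.2188]
Δx = (I − A)⁻¹ Δd with Δd having -120 in the Healthcare component and 0 elsewhere.
So Δx_W = L_WH · (-120), where L_WH = adj(I−A)_WH / det(I−A) = 0.3375 / 0.625625.
Δx_W = 0.3375 × (-120) / 0.625625 = -40.50 / 0.625625 ≈ -64.74.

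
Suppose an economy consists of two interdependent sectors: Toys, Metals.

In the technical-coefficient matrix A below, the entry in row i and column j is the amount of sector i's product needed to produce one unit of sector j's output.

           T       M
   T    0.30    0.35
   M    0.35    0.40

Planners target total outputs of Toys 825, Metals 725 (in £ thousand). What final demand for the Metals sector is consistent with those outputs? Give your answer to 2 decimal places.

d_M = 146.25

I − A =
  [   0.70    -0.35]
  [  -0.35     0.60]
d = (I − A) x:
  d_T = (+0.70)·825 + (-0.35)·725 = 323.75
  d_M = (-0.35)·825 + (+0.60)·725 = 146.25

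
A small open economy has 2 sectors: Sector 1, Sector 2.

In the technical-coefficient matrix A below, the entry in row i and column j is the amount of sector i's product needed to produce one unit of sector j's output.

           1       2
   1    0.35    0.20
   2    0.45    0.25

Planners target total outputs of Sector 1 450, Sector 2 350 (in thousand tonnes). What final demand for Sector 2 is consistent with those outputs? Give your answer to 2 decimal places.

I − A =
  [   0.65    -0.20]
  [  -0.45     0.75]
d = (I − A) x:
  d_1 = (+0.65)·450 + (-0.20)·350 = 222.50
  d_2 = (-0.45)·450 + (+0.75)·350 = 60.00

d_2 = 60.00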